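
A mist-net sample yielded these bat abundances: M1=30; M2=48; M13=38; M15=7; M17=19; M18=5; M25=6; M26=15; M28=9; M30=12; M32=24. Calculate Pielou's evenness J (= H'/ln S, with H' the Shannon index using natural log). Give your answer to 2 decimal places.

0.90

Total N = 30+48+38+7+19+5+6+15+9+12+24 = 213, so the proportions are 0.1408, 0.2254, 0.1784, 0.0329, 0.0892, 0.0235, 0.0282, 0.0704, 0.0423, 0.0563, 0.1127 (working shown to 4 dp, full precision carried).
H' = −Σ pᵢ ln pᵢ = −((-0.2761) + (-0.3358) + (-0.3075) + (-0.1122) + (-0.2156) + (-0.0881) + (-0.1006) + (-0.1868) + (-0.1337) + (-0.1620) + (-0.2460)) = 2.1644.
With S = 11 species, ln S = 2.3979, so J = 2.1644/2.3979 = 0.9026, i.e. 0.90 to 2 decimal places.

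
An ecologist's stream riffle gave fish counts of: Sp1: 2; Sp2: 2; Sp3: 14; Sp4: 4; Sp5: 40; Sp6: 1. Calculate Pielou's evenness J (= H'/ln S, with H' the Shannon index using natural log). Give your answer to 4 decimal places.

0.6042

Total N = 2+2+14+4+40+1 = 63, so the proportions are 0.031746, 0.031746, 0.222222, 0.063492, 0.634921, 0.015873 (working shown to 6 dp, full precision carried).
H' = −Σ pᵢ ln pᵢ = −((-0.109523) + (-0.109523) + (-0.334239) + (-0.175037) + (-0.288416) + (-0.065764)) = 1.082504.
With S = 6 species, ln S = 1.791759, so J = 1.082504/1.791759 = 0.604157, i.e. 0.6042 to 4 decimal places.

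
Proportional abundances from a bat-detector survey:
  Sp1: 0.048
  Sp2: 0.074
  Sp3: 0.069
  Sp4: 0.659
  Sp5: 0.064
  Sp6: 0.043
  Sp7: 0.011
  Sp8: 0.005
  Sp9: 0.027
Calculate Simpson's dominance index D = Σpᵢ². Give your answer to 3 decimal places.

D = 0.048² + 0.074² + 0.069² + 0.659² + 0.064² + 0.043² + 0.011² + 0.005² + 0.027² = 0.00230 + 0.00548 + 0.00476 + 0.43428 + 0.00410 + 0.00185 + 0.00012 + 0.00003 + 0.00073 = 0.45364 (working shown to 5 dp, full precision carried).
To 3 decimal places, D = 0.454.

0.454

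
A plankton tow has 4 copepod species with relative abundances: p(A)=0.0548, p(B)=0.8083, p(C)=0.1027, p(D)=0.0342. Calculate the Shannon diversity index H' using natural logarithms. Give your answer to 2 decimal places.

0.68

Each pᵢ ln pᵢ term (working shown to 4 dp, full precision carried): 0.0548×(-2.9041)=-0.1591, 0.8083×(-0.2128)=-0.1720, 0.1027×(-2.2759)=-0.2337, 0.0342×(-3.3755)=-0.1154.
Sum = -0.6803, so H' = 0.68.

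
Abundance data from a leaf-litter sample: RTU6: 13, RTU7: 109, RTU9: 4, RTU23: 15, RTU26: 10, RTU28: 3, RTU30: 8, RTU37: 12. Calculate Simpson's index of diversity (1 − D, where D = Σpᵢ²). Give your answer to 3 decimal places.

Total N = 13+109+4+15+10+3+8+12 = 174, so the proportions are 0.07471, 0.62644, 0.02299, 0.08621, 0.05747, 0.01724, 0.04598, 0.06897 (working shown to 5 dp, full precision carried).
D = 0.07471² + 0.62644² + 0.02299² + 0.08621² + 0.05747² + 0.01724² + 0.04598² + 0.06897² = 0.00558 + 0.39242 + 0.00053 + 0.00743 + 0.00330 + 0.00030 + 0.00211 + 0.00476 = 0.41644.
So 1 − D = 0.58356, i.e. 0.584 to 3 decimal places.

0.584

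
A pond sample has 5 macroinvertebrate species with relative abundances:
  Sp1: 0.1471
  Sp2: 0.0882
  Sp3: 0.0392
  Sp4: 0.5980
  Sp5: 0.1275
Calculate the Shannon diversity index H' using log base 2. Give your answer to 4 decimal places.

1.7213

Each pᵢ log₂ pᵢ term (working shown to 6 dp, full precision carried): 0.1471×(-2.765131)=-0.406751, 0.0882×(-3.503078)=-0.308971, 0.0392×(-4.673003)=-0.183182, 0.598×(-0.741783)=-0.443586, 0.1275×(-2.971431)=-0.378857.
Sum = -1.721347, so H' = 1.7213.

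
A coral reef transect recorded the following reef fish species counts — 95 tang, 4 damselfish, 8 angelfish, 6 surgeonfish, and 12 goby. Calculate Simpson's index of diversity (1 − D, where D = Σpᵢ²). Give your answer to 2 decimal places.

Total N = 95+4+8+6+12 = 125, so the proportions are 0.76, 0.032, 0.064, 0.048, 0.096 (working shown to 4 dp, full precision carried).
D = 0.76² + 0.032² + 0.064² + 0.048² + 0.096² = 0.5776 + 0.0010 + 0.0041 + 0.0023 + 0.0092 = 0.5942.
So 1 − D = 0.4058, i.e. 0.41 to 2 decimal places.

0.41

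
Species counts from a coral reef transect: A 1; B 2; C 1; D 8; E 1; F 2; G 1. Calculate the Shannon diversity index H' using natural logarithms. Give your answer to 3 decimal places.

Total N = 1+2+1+8+1+2+1 = 16, so the proportions are 0.0625, 0.125, 0.0625, 0.5, 0.0625, 0.125, 0.0625 (working shown to 5 dp, full precision carried).
Each pᵢ ln pᵢ term: 0.0625×(-2.77259)=-0.17329, 0.125×(-2.07944)=-0.25993, 0.0625×(-2.77259)=-0.17329, 0.5×(-0.69315)=-0.34657, 0.0625×(-2.77259)=-0.17329, 0.125×(-2.07944)=-0.25993, 0.0625×(-2.77259)=-0.17329.
Sum = -1.55958, so H' = 1.560.

1.560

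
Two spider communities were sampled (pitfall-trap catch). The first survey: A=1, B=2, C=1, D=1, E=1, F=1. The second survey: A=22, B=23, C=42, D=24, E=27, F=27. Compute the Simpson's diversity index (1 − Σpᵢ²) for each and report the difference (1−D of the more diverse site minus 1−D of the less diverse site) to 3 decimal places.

The first survey: N=7, proportions 0.14286, 0.28571, 0.14286, 0.14286, 0.14286, 0.14286, giving 1−D = 0.81633 (working shown to 5 dp, full precision carried).
The second survey: N=165, proportions 0.13333, 0.13939, 0.25455, 0.14545, 0.16364, 0.16364, giving 1−D = 0.82329.
Difference = |0.81633 − 0.82329| = 0.00696, i.e. 0.007 to 3 decimal places.

0.007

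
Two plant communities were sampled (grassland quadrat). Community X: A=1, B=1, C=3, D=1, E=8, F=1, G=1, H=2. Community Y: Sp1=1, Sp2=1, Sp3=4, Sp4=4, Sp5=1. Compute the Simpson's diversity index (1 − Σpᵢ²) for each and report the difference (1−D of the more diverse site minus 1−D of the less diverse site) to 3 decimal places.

Community X: N=18, proportions 0.05556, 0.05556, 0.16667, 0.05556, 0.44444, 0.05556, 0.05556, 0.11111, giving 1−D = 0.74691 (working shown to 5 dp, full precision carried).
Community Y: N=11, proportions 0.09091, 0.09091, 0.36364, 0.36364, 0.09091, giving 1−D = 0.71074.
Difference = |0.74691 − 0.71074| = 0.03617, i.e. 0.036 to 3 decimal places.

0.036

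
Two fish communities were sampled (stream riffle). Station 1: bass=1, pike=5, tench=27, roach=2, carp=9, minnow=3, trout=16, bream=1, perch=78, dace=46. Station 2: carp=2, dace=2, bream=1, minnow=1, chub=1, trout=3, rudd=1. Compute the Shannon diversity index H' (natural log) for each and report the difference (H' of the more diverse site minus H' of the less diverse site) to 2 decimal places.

Station 1: N=188, proportions 0.0053, 0.0266, 0.1436, 0.0106, 0.0479, 0.016, 0.0851, 0.0053, 0.4149, 0.2447, giving H' = 1.6099 (working shown to 4 dp, full precision carried).
Station 2: N=11, proportions 0.1818, 0.1818, 0.0909, 0.0909, 0.0909, 0.2727, 0.0909, giving H' = 1.8462.
Difference = |1.6099 − 1.8462| = 0.2363, i.e. 0.24 to 2 decimal places.

0.24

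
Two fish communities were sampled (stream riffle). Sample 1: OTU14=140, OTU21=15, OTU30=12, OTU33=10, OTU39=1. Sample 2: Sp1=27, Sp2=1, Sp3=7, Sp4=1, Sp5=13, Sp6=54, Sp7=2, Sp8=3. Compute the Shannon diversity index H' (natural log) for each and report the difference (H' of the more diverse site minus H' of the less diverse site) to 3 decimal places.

0.615

Sample 1: N=178, proportions 0.78652, 0.08427, 0.06742, 0.05618, 0.00562, giving H' = 0.77001 (working shown to 5 dp, full precision carried).
Sample 2: N=108, proportions 0.25, 0.00926, 0.06481, 0.00926, 0.12037, 0.5, 0.01852, 0.02778, giving H' = 1.38546.
Difference = |0.77001 − 1.38546| = 0.61545, i.e. 0.615 to 3 decimal places.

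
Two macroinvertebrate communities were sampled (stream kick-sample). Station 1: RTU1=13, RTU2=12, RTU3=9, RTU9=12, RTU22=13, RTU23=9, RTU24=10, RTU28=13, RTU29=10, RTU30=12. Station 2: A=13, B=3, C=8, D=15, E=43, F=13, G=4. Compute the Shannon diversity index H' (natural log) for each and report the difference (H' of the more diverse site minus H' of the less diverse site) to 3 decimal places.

Station 1: N=113, proportions 0.11504, 0.10619, 0.07965, 0.10619, 0.11504, 0.07965, 0.0885, 0.11504, 0.0885, 0.10619, giving H' = 2.29295 (working shown to 5 dp, full precision carried).
Station 2: N=99, proportions 0.13131, 0.0303, 0.08081, 0.15152, 0.43434, 0.13131, 0.0404, giving H' = 1.62019.
Difference = |2.29295 − 1.62019| = 0.67276, i.e. 0.673 to 3 decimal places.

0.673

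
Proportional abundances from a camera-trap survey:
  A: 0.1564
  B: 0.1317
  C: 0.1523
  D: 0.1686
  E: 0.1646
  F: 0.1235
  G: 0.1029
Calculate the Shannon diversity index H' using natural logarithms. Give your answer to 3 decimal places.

Each pᵢ ln pᵢ term (working shown to 5 dp, full precision carried): 0.1564×(-1.85534)=-0.29017, 0.1317×(-2.02723)=-0.26699, 0.1523×(-1.88190)=-0.28661, 0.1686×(-1.78023)=-0.30015, 0.1646×(-1.80424)=-0.29698, 0.1235×(-2.09151)=-0.25830, 0.1029×(-2.27400)=-0.23399.
Sum = -1.93319, so H' = 1.933.

1.933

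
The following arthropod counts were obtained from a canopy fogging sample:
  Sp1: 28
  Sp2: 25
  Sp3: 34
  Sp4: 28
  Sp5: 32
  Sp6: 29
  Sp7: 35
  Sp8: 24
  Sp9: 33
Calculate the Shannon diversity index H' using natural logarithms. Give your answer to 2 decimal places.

Total N = 28+25+34+28+32+29+35+24+33 = 268, so the proportions are 0.1045, 0.0933, 0.1269, 0.1045, 0.1194, 0.1082, 0.1306, 0.0896, 0.1231 (working shown to 4 dp, full precision carried).
Each pᵢ ln pᵢ term: 0.1045×(-2.2588)=-0.2360, 0.0933×(-2.3721)=-0.2213, 0.1269×(-2.0646)=-0.2619, 0.1045×(-2.2588)=-0.2360, 0.1194×(-2.1253)=-0.2538, 0.1082×(-2.2237)=-0.2406, 0.1306×(-2.0356)=-0.2658, 0.0896×(-2.4129)=-0.2161, 0.1231×(-2.0945)=-0.2579.
Sum = -2.1894, so H' = 2.19.

2.19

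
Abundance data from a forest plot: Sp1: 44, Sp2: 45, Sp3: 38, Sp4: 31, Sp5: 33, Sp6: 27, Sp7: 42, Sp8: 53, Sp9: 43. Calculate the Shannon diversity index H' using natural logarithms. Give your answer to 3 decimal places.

2.178

Total N = 44+45+38+31+33+27+42+53+43 = 356, so the proportions are 0.1236, 0.1264, 0.10674, 0.08708, 0.0927, 0.07584, 0.11798, 0.14888, 0.12079 (working shown to 5 dp, full precision carried).
Each pᵢ ln pᵢ term: 0.1236×(-2.09074)=-0.25841, 0.1264×(-2.06827)=-0.26144, 0.10674×(-2.23734)=-0.23882, 0.08708×(-2.44094)=-0.21255, 0.0927×(-2.37842)=-0.22047, 0.07584×(-2.57909)=-0.19561, 0.11798×(-2.13726)=-0.25215, 0.14888×(-1.90464)=-0.28356, 0.12079×(-2.11373)=-0.25531.
Sum = -2.17831, so H' = 2.178.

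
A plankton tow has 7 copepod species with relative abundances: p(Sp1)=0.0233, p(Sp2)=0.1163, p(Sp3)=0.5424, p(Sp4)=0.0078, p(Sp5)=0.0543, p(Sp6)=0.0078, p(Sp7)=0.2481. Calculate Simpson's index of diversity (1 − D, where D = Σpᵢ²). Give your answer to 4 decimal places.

D = 0.0233² + 0.1163² + 0.5424² + 0.0078² + 0.0543² + 0.0078² + 0.2481² = 0.000543 + 0.013526 + 0.294198 + 0.000061 + 0.002948 + 0.000061 + 0.061554 = 0.372890 (working shown to 6 dp, full precision carried).
So 1 − D = 0.627110, i.e. 0.6271 to 4 decimal places.

0.6271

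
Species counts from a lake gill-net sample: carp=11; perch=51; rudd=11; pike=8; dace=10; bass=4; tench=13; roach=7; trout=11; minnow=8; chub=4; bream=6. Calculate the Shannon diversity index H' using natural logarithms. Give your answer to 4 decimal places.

2.1590

Total N = 11+51+11+8+10+4+13+7+11+8+4+6 = 144, so the proportions are 0.076389, 0.354167, 0.076389, 0.055556, 0.069444, 0.027778, 0.090278, 0.048611, 0.076389, 0.055556, 0.027778, 0.041667 (working shown to 6 dp, full precision carried).
Each pᵢ ln pᵢ term: 0.076389×(-2.571918)=-0.196466, 0.354167×(-1.037988)=-0.367621, 0.076389×(-2.571918)=-0.196466, 0.055556×(-2.890372)=-0.160576, 0.069444×(-2.667228)=-0.185224, 0.027778×(-3.583519)=-0.099542, 0.090278×(-2.404864)=-0.217106, 0.048611×(-3.023903)=-0.146995, 0.076389×(-2.571918)=-0.196466, 0.055556×(-2.890372)=-0.160576, 0.027778×(-3.583519)=-0.099542, 0.041667×(-3.178054)=-0.132419.
Sum = -2.158999, so H' = 2.1590.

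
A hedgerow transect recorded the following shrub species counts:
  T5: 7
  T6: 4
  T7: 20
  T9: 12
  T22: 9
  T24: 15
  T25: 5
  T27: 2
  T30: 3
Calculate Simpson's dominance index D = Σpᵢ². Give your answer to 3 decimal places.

Total N = 7+4+20+12+9+15+5+2+3 = 77, so the proportions are 0.09091, 0.05195, 0.25974, 0.15584, 0.11688, 0.19481, 0.06494, 0.02597, 0.03896 (working shown to 5 dp, full precision carried).
D = 0.09091² + 0.05195² + 0.25974² + 0.15584² + 0.11688² + 0.19481² + 0.06494² + 0.02597² + 0.03896² = 0.00826 + 0.00270 + 0.06747 + 0.02429 + 0.01366 + 0.03795 + 0.00422 + 0.00067 + 0.00152 = 0.16074.
To 3 decimal places, D = 0.161.

0.161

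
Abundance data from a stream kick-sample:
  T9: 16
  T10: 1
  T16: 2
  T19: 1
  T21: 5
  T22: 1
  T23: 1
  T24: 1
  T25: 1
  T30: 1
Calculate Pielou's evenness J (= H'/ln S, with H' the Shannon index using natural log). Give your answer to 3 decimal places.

Total N = 16+1+2+1+5+1+1+1+1+1 = 30, so the proportions are 0.53333, 0.03333, 0.06667, 0.03333, 0.16667, 0.03333, 0.03333, 0.03333, 0.03333, 0.03333 (working shown to 5 dp, full precision carried).
H' = −Σ pᵢ ln pᵢ = −((-0.33526) + (-0.11337) + (-0.18054) + (-0.11337) + (-0.29863) + (-0.11337) + (-0.11337) + (-0.11337) + (-0.11337) + (-0.11337)) = 1.60803.
With S = 10 species, ln S = 2.30259, so J = 1.60803/2.30259 = 0.69836, i.e. 0.698 to 3 decimal places.

0.698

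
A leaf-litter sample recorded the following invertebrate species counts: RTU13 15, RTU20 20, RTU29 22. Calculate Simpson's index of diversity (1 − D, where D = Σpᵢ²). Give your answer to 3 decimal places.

Total N = 15+20+22 = 57, so the proportions are 0.26316, 0.35088, 0.38596 (working shown to 5 dp, full precision carried).
D = 0.26316² + 0.35088² + 0.38596² = 0.06925 + 0.12311 + 0.14897 = 0.34134.
So 1 − D = 0.65866, i.e. 0.659 to 3 decimal places.

0.659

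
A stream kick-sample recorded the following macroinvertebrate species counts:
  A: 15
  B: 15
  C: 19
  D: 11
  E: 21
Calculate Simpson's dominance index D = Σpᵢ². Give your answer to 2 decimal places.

0.21

Total N = 15+15+19+11+21 = 81, so the proportions are 0.1852, 0.1852, 0.2346, 0.1358, 0.2593 (working shown to 4 dp, full precision carried).
D = 0.1852² + 0.1852² + 0.2346² + 0.1358² + 0.2593² = 0.0343 + 0.0343 + 0.0550 + 0.0184 + 0.0672 = 0.2093.
To 2 decimal places, D = 0.21.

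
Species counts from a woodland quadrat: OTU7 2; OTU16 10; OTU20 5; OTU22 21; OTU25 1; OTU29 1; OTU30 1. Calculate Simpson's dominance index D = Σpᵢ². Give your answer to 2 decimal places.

Total N = 2+10+5+21+1+1+1 = 41, so the proportions are 0.0488, 0.2439, 0.122, 0.5122, 0.0244, 0.0244, 0.0244 (working shown to 4 dp, full precision carried).
D = 0.0488² + 0.2439² + 0.122² + 0.5122² + 0.0244² + 0.0244² + 0.0244² = 0.0024 + 0.0595 + 0.0149 + 0.2623 + 0.0006 + 0.0006 + 0.0006 = 0.3409.
To 2 decimal places, D = 0.34.

0.34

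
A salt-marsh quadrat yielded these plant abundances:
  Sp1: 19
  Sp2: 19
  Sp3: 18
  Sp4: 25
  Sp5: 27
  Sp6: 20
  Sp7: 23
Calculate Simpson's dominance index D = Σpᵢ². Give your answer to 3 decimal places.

Total N = 19+19+18+25+27+20+23 = 151, so the proportions are 0.12583, 0.12583, 0.11921, 0.16556, 0.17881, 0.13245, 0.15232 (working shown to 5 dp, full precision carried).
D = 0.12583² + 0.12583² + 0.11921² + 0.16556² + 0.17881² + 0.13245² + 0.15232² = 0.01583 + 0.01583 + 0.01421 + 0.02741 + 0.03197 + 0.01754 + 0.02320 = 0.14600.
To 3 decimal places, D = 0.146.

0.146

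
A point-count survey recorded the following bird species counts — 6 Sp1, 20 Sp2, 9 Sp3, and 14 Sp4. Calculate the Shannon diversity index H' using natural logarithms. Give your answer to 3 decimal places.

1.292

Total N = 6+20+9+14 = 49, so the proportions are 0.12245, 0.40816, 0.18367, 0.28571 (working shown to 5 dp, full precision carried).
Each pᵢ ln pᵢ term: 0.12245×(-2.10006)=-0.25715, 0.40816×(-0.89609)=-0.36575, 0.18367×(-1.69460)=-0.31125, 0.28571×(-1.25276)=-0.35793.
Sum = -1.29209, so H' = 1.292.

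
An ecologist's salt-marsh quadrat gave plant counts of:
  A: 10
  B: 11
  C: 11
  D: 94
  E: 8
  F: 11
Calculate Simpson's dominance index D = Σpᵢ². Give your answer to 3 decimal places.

0.445

Total N = 10+11+11+94+8+11 = 145, so the proportions are 0.06897, 0.07586, 0.07586, 0.64828, 0.05517, 0.07586 (working shown to 5 dp, full precision carried).
D = 0.06897² + 0.07586² + 0.07586² + 0.64828² + 0.05517² + 0.07586² = 0.00476 + 0.00576 + 0.00576 + 0.42026 + 0.00304 + 0.00576 = 0.44533.
To 3 decimal places, D = 0.445.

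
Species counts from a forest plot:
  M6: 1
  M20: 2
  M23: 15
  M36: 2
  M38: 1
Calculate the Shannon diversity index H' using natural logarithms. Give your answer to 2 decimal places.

0.98

Total N = 1+2+15+2+1 = 21, so the proportions are 0.0476, 0.0952, 0.7143, 0.0952, 0.0476 (working shown to 4 dp, full precision carried).
Each pᵢ ln pᵢ term: 0.0476×(-3.0445)=-0.1450, 0.0952×(-2.3514)=-0.2239, 0.7143×(-0.3365)=-0.2403, 0.0952×(-2.3514)=-0.2239, 0.0476×(-3.0445)=-0.1450.
Sum = -0.9782, so H' = 0.98.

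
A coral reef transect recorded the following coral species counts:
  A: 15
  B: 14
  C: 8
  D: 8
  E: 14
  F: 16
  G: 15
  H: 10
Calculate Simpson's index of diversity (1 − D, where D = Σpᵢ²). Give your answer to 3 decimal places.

0.867

Total N = 15+14+8+8+14+16+15+10 = 100, so the proportions are 0.15, 0.14, 0.08, 0.08, 0.14, 0.16, 0.15, 0.1 (working shown to 5 dp, full precision carried).
D = 0.15² + 0.14² + 0.08² + 0.08² + 0.14² + 0.16² + 0.15² + 0.1² = 0.02250 + 0.01960 + 0.00640 + 0.00640 + 0.01960 + 0.02560 + 0.02250 + 0.01000 = 0.13260.
So 1 − D = 0.86740, i.e. 0.867 to 3 decimal places.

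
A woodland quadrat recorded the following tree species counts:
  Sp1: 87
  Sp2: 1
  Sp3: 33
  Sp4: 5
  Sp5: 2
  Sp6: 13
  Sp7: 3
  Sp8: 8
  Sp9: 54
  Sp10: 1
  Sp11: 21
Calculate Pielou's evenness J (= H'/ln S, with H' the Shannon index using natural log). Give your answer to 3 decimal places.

0.717

Total N = 87+1+33+5+2+13+3+8+54+1+21 = 228, so the proportions are 0.38158, 0.00439, 0.14474, 0.02193, 0.00877, 0.05702, 0.01316, 0.03509, 0.23684, 0.00439, 0.09211 (working shown to 5 dp, full precision carried).
H' = −Σ pᵢ ln pᵢ = −((-0.36763) + (-0.02381) + (-0.27975) + (-0.08377) + (-0.04155) + (-0.16332) + (-0.05698) + (-0.11754) + (-0.34114) + (-0.02381) + (-0.21965)) = 1.71896.
With S = 11 species, ln S = 2.39790, so J = 1.71896/2.39790 = 0.71686, i.e. 0.717 to 3 decimal places.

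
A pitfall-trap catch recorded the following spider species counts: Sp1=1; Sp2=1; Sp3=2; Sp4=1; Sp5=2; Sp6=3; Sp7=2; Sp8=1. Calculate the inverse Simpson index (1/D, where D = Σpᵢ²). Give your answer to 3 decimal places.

6.760

Total N = 1+1+2+1+2+3+2+1 = 13, so the proportions are 0.0769231, 0.0769231, 0.1538462, 0.0769231, 0.1538462, 0.2307692, 0.1538462, 0.0769231 (working shown to 7 dp, full precision carried).
D = 0.0769231² + 0.0769231² + 0.1538462² + 0.0769231² + 0.1538462² + 0.2307692² + 0.1538462² + 0.0769231² = 0.0059172 + 0.0059172 + 0.0236686 + 0.0059172 + 0.0236686 + 0.0532544 + 0.0236686 + 0.0059172 = 0.1479290.
So 1/D = 6.76000, i.e. 6.760 to 3 decimal places.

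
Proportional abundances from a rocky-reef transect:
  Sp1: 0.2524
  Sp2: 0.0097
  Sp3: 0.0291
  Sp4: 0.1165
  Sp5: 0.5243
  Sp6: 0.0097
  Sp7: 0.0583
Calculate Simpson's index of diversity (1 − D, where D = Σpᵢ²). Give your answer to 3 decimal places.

D = 0.2524² + 0.0097² + 0.0291² + 0.1165² + 0.5243² + 0.0097² + 0.0583² = 0.06371 + 0.00009 + 0.00085 + 0.01357 + 0.27489 + 0.00009 + 0.00340 = 0.35660 (working shown to 5 dp, full precision carried).
So 1 − D = 0.64340, i.e. 0.643 to 3 decimal places.

0.643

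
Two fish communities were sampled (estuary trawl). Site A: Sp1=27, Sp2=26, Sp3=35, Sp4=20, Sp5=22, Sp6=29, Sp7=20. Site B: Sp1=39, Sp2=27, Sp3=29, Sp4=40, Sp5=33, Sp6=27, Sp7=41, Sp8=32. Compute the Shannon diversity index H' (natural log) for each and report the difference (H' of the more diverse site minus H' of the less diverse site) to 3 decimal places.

Site A: N=179, proportions 0.15084, 0.14525, 0.19553, 0.11173, 0.12291, 0.16201, 0.11173, giving H' = 1.92694 (working shown to 5 dp, full precision carried).
Site B: N=268, proportions 0.14552, 0.10075, 0.10821, 0.14925, 0.12313, 0.10075, 0.15299, 0.1194, giving H' = 2.06634.
Difference = |1.92694 − 2.06634| = 0.13940, i.e. 0.139 to 3 decimal places.

0.139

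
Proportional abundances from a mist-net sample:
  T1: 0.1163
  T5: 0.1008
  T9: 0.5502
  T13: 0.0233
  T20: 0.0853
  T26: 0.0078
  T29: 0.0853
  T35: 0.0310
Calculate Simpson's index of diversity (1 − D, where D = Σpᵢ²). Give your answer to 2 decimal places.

D = 0.1163² + 0.1008² + 0.5502² + 0.0233² + 0.0853² + 0.0078² + 0.0853² + 0.031² = 0.0135 + 0.0102 + 0.3027 + 0.0005 + 0.0073 + 0.0001 + 0.0073 + 0.0010 = 0.3425 (working shown to 4 dp, full precision carried).
So 1 − D = 0.6575, i.e. 0.66 to 2 decimal places.

0.66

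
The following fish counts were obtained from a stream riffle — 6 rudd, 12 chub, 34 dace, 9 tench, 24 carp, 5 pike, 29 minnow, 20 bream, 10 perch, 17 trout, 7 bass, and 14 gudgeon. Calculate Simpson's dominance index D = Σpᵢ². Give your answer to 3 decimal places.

Total N = 6+12+34+9+24+5+29+20+10+17+7+14 = 187, so the proportions are 0.03209, 0.06417, 0.18182, 0.04813, 0.12834, 0.02674, 0.15508, 0.10695, 0.05348, 0.09091, 0.03743, 0.07487 (working shown to 5 dp, full precision carried).
D = 0.03209² + 0.06417² + 0.18182² + 0.04813² + 0.12834² + 0.02674² + 0.15508² + 0.10695² + 0.05348² + 0.09091² + 0.03743² + 0.07487² = 0.00103 + 0.00412 + 0.03306 + 0.00232 + 0.01647 + 0.00071 + 0.02405 + 0.01144 + 0.00286 + 0.00826 + 0.00140 + 0.00560 = 0.11133.
To 3 decimal places, D = 0.111.

0.111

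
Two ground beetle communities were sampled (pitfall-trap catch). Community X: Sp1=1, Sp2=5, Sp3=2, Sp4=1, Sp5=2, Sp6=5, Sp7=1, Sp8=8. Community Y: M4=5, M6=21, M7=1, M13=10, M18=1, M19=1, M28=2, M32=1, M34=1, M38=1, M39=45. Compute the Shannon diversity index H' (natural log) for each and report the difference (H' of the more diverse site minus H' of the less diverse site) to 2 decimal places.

0.32

Community X: N=25, proportions 0.04, 0.2, 0.08, 0.04, 0.08, 0.2, 0.04, 0.32, giving H' = 1.79878 (working shown to 5 dp, full precision carried).
Community Y: N=89, proportions 0.05618, 0.23596, 0.01124, 0.11236, 0.01124, 0.01124, 0.02247, 0.01124, 0.01124, 0.01124, 0.50562, giving H' = 1.48084.
Difference = |1.79878 − 1.48084| = 0.31794, i.e. 0.32 to 2 decimal places.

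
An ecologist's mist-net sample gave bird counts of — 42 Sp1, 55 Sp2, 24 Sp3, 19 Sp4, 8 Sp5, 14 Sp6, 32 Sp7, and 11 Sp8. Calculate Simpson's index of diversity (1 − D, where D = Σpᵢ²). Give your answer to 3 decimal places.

Total N = 42+55+24+19+8+14+32+11 = 205, so the proportions are 0.20488, 0.26829, 0.11707, 0.09268, 0.03902, 0.06829, 0.1561, 0.05366 (working shown to 5 dp, full precision carried).
D = 0.20488² + 0.26829² + 0.11707² + 0.09268² + 0.03902² + 0.06829² + 0.1561² + 0.05366² = 0.04198 + 0.07198 + 0.01371 + 0.00859 + 0.00152 + 0.00466 + 0.02437 + 0.00288 = 0.16968.
So 1 − D = 0.83032, i.e. 0.830 to 3 decimal places.

0.830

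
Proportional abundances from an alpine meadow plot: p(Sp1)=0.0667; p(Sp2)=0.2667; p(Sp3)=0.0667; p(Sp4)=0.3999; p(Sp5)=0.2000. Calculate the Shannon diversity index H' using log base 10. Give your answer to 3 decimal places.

0.609

Each pᵢ log₁₀ pᵢ term (working shown to 5 dp, full precision carried): 0.0667×(-1.17587)=-0.07843, 0.2667×(-0.57398)=-0.15308, 0.0667×(-1.17587)=-0.07843, 0.3999×(-0.39805)=-0.15918, 0.2×(-0.69897)=-0.13979.
Sum = -0.60891, so H' = 0.609.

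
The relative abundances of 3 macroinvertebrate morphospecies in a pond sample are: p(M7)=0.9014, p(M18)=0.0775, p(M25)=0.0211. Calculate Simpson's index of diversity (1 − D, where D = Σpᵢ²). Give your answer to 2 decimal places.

0.18

D = 0.9014² + 0.0775² + 0.0211² = 0.8125 + 0.0060 + 0.0004 = 0.8190 (working shown to 4 dp, full precision carried).
So 1 − D = 0.1810, i.e. 0.18 to 2 decimal places.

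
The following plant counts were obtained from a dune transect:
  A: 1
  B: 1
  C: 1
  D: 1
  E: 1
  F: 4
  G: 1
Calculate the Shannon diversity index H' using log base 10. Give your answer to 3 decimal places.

Total N = 1+1+1+1+1+4+1 = 10, so the proportions are 0.1, 0.1, 0.1, 0.1, 0.1, 0.4, 0.1 (working shown to 5 dp, full precision carried).
Each pᵢ log₁₀ pᵢ term: 0.1×(-1.00000)=-0.10000, 0.1×(-1.00000)=-0.10000, 0.1×(-1.00000)=-0.10000, 0.1×(-1.00000)=-0.10000, 0.1×(-1.00000)=-0.10000, 0.4×(-0.39794)=-0.15918, 0.1×(-1.00000)=-0.10000.
Sum = -0.75918, so H' = 0.759.

0.759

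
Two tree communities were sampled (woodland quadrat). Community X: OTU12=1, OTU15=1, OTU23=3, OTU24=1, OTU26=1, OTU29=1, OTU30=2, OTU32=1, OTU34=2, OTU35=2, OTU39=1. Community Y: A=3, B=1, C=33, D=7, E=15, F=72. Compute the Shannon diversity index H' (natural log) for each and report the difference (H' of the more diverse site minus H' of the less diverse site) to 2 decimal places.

1.10

Community X: N=16, proportions 0.0625, 0.0625, 0.1875, 0.0625, 0.0625, 0.0625, 0.125, 0.0625, 0.125, 0.125, 0.0625, giving H' = 2.30667 (working shown to 5 dp, full precision carried).
Community Y: N=131, proportions 0.0229, 0.00763, 0.25191, 0.05344, 0.1145, 0.54962, giving H' = 1.20464.
Difference = |2.30667 − 1.20464| = 1.10203, i.e. 1.10 to 2 decimal places.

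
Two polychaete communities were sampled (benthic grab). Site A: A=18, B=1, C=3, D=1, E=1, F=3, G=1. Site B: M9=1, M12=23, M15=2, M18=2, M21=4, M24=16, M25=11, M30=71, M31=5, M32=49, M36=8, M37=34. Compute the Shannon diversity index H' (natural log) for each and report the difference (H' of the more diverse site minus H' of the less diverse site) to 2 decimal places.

0.69

Site A: N=28, proportions 0.6429, 0.0357, 0.1071, 0.0357, 0.0357, 0.1071, 0.0357, giving H' = 1.2387 (working shown to 4 dp, full precision carried).
Site B: N=226, proportions 0.0044, 0.1018, 0.0088, 0.0088, 0.0177, 0.0708, 0.0487, 0.3142, 0.0221, 0.2168, 0.0354, 0.1504, giving H' = 1.9289.
Difference = |1.2387 − 1.9289| = 0.6902, i.e. 0.69 to 2 decimal places.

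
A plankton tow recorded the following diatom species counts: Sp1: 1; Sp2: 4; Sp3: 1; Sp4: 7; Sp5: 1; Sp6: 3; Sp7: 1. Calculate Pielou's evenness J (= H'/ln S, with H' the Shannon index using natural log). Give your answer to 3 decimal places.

0.844

Total N = 1+4+1+7+1+3+1 = 18, so the proportions are 0.05556, 0.22222, 0.05556, 0.38889, 0.05556, 0.16667, 0.05556 (working shown to 5 dp, full precision carried).
H' = −Σ pᵢ ln pᵢ = −((-0.16058) + (-0.33424) + (-0.16058) + (-0.36729) + (-0.16058) + (-0.29863) + (-0.16058)) = 1.64246.
With S = 7 species, ln S = 1.94591, so J = 1.64246/1.94591 = 0.84406, i.e. 0.844 to 3 decimal places.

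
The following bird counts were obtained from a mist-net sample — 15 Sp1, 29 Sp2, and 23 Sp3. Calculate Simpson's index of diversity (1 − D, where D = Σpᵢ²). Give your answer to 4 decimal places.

0.6447

Total N = 15+29+23 = 67, so the proportions are 0.223881, 0.432836, 0.343284 (working shown to 6 dp, full precision carried).
D = 0.223881² + 0.432836² + 0.343284² = 0.050123 + 0.187347 + 0.117844 = 0.355313.
So 1 − D = 0.644687, i.e. 0.6447 to 4 decimal places.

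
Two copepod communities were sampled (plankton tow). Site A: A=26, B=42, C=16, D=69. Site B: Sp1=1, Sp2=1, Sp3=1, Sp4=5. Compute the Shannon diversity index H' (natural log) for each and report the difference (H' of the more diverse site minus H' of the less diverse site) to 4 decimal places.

0.1778

Site A: N=153, proportions 0.169935, 0.27451, 0.104575, 0.45098, giving H' = 1.251305 (working shown to 6 dp, full precision carried).
Site B: N=8, proportions 0.125, 0.125, 0.125, 0.625, giving H' = 1.073543.
Difference = |1.251305 − 1.073543| = 0.177762, i.e. 0.1778 to 4 decimal places.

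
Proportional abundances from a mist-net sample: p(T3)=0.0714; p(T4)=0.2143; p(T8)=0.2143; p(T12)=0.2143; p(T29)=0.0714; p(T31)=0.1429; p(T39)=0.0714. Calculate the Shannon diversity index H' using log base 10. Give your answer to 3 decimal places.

0.796

Each pᵢ log₁₀ pᵢ term (working shown to 5 dp, full precision carried): 0.0714×(-1.14630)=-0.08185, 0.2143×(-0.66898)=-0.14336, 0.2143×(-0.66898)=-0.14336, 0.2143×(-0.66898)=-0.14336, 0.0714×(-1.14630)=-0.08185, 0.1429×(-0.84497)=-0.12075, 0.0714×(-1.14630)=-0.08185.
Sum = -0.79637, so H' = 0.796.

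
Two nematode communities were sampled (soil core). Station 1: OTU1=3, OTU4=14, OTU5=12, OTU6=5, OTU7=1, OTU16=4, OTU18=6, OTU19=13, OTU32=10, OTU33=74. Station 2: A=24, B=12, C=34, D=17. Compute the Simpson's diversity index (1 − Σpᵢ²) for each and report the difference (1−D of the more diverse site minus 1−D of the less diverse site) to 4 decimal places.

Station 1: N=142, proportions 0.021127, 0.098592, 0.084507, 0.035211, 0.007042, 0.028169, 0.042254, 0.091549, 0.070423, 0.521127, giving 1−D = 0.693910 (working shown to 6 dp, full precision carried).
Station 2: N=87, proportions 0.275862, 0.137931, 0.390805, 0.195402, giving 1−D = 0.713965.
Difference = |0.693910 − 0.713965| = 0.020055, i.e. 0.0201 to 4 decimal places.

0.0201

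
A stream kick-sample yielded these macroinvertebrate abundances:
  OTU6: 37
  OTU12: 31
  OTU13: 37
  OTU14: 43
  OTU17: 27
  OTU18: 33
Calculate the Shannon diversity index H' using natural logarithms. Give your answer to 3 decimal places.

1.781

Total N = 37+31+37+43+27+33 = 208, so the proportions are 0.17788, 0.14904, 0.17788, 0.20673, 0.12981, 0.15865 (working shown to 5 dp, full precision carried).
Each pᵢ ln pᵢ term: 0.17788×(-1.72662)=-0.30714, 0.14904×(-1.90355)=-0.28370, 0.17788×(-1.72662)=-0.30714, 0.20673×(-1.57634)=-0.32588, 0.12981×(-2.04170)=-0.26503, 0.15865×(-1.84103)=-0.29209.
Sum = -1.78097, so H' = 1.781.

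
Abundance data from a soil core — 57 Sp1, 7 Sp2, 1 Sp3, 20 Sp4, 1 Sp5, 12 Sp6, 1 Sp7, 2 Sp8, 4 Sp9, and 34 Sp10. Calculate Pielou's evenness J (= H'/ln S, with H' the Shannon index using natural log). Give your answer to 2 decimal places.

Total N = 57+7+1+20+1+12+1+2+4+34 = 139, so the proportions are 0.4101, 0.0504, 0.0072, 0.1439, 0.0072, 0.0863, 0.0072, 0.0144, 0.0288, 0.2446 (working shown to 4 dp, full precision carried).
H' = −Σ pᵢ ln pᵢ = −((-0.3655) + (-0.1505) + (-0.0355) + (-0.2790) + (-0.0355) + (-0.2115) + (-0.0355) + (-0.0610) + (-0.1021) + (-0.3444)) = 1.6205.
With S = 10 species, ln S = 2.3026, so J = 1.6205/2.3026 = 0.7038, i.e. 0.70 to 2 decimal places.

0.70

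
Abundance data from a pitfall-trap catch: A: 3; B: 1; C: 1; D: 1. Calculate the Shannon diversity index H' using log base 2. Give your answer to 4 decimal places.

1.7925

Total N = 3+1+1+1 = 6, so the proportions are 0.5, 0.166667, 0.166667, 0.166667 (working shown to 6 dp, full precision carried).
Each pᵢ log₂ pᵢ term: 0.5×(-1.000000)=-0.500000, 0.166667×(-2.584963)=-0.430827, 0.166667×(-2.584963)=-0.430827, 0.166667×(-2.584963)=-0.430827.
Sum = -1.792481, so H' = 1.7925.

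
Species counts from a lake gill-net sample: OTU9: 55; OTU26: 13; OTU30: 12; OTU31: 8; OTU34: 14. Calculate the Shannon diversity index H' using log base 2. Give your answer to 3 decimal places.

1.904

Total N = 55+13+12+8+14 = 102, so the proportions are 0.53922, 0.12745, 0.11765, 0.07843, 0.13725 (working shown to 5 dp, full precision carried).
Each pᵢ log₂ pᵢ term: 0.53922×(-0.89107)=-0.48048, 0.12745×(-2.97199)=-0.37878, 0.11765×(-3.08746)=-0.36323, 0.07843×(-3.67243)=-0.28803, 0.13725×(-2.86507)=-0.39324.
Sum = -1.90377, so H' = 1.904.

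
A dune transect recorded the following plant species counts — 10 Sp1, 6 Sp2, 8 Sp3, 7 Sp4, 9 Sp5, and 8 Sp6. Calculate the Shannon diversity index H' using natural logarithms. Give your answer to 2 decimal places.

Total N = 10+6+8+7+9+8 = 48, so the proportions are 0.2083, 0.125, 0.1667, 0.1458, 0.1875, 0.1667 (working shown to 4 dp, full precision carried).
Each pᵢ ln pᵢ term: 0.2083×(-1.5686)=-0.3268, 0.125×(-2.0794)=-0.2599, 0.1667×(-1.7918)=-0.2986, 0.1458×(-1.9253)=-0.2808, 0.1875×(-1.6740)=-0.3139, 0.1667×(-1.7918)=-0.2986.
Sum = -1.7786, so H' = 1.78.

1.78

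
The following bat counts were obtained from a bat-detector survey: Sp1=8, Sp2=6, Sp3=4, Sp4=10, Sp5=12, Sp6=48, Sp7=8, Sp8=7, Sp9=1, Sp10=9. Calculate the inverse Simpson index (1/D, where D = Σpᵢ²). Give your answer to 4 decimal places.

Total N = 8+6+4+10+12+48+8+7+1+9 = 113, so the proportions are 0.07079646, 0.05309735, 0.03539823, 0.08849558, 0.10619469, 0.42477876, 0.07079646, 0.0619469, 0.00884956, 0.07964602 (working shown to 8 dp, full precision carried).
D = 0.07079646² + 0.05309735² + 0.03539823² + 0.08849558² + 0.10619469² + 0.42477876² + 0.07079646² + 0.0619469² + 0.00884956² + 0.07964602² = 0.00501214 + 0.00281933 + 0.00125303 + 0.00783147 + 0.01127731 + 0.18043700 + 0.00501214 + 0.00383742 + 0.00007831 + 0.00634349 = 0.22390164.
So 1/D = 4.466247, i.e. 4.4662 to 4 decimal places.

4.4662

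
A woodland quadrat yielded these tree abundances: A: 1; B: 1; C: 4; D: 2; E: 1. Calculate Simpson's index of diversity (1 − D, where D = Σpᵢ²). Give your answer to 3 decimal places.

Total N = 1+1+4+2+1 = 9, so the proportions are 0.11111, 0.11111, 0.44444, 0.22222, 0.11111 (working shown to 5 dp, full precision carried).
D = 0.11111² + 0.11111² + 0.44444² + 0.22222² + 0.11111² = 0.01235 + 0.01235 + 0.19753 + 0.04938 + 0.01235 = 0.28395.
So 1 − D = 0.71605, i.e. 0.716 to 3 decimal places.

0.716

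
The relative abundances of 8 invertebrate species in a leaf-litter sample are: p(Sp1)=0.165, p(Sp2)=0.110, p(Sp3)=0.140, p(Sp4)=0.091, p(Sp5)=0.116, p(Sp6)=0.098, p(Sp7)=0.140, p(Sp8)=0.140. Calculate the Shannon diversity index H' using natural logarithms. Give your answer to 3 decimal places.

Each pᵢ ln pᵢ term (working shown to 5 dp, full precision carried): 0.165×(-1.80181)=-0.29730, 0.11×(-2.20727)=-0.24280, 0.14×(-1.96611)=-0.27526, 0.091×(-2.39690)=-0.21812, 0.116×(-2.15417)=-0.24988, 0.098×(-2.32279)=-0.22763, 0.14×(-1.96611)=-0.27526, 0.14×(-1.96611)=-0.27526.
Sum = -2.06150, so H' = 2.062.

2.062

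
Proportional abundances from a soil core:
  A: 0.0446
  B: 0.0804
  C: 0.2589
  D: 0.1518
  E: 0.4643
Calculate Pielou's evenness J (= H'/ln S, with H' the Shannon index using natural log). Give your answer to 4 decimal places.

0.8286

H' = −Σ pᵢ ln pᵢ = −((-0.138707) + (-0.202668) + (-0.349855) + (-0.286172) + (-0.356222)) = 1.333624 (working shown to 6 dp, full precision carried).
With S = 5 species, ln S = 1.609438, so J = 1.333624/1.609438 = 0.828627, i.e. 0.8286 to 4 decimal places.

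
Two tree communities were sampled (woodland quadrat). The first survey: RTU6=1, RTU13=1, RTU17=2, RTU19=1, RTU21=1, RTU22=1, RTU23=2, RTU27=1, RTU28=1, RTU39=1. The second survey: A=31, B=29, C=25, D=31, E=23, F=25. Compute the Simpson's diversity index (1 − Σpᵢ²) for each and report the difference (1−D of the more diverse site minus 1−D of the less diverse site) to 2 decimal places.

0.06

The first survey: N=12, proportions 0.0833, 0.0833, 0.1667, 0.0833, 0.0833, 0.0833, 0.1667, 0.0833, 0.0833, 0.0833, giving 1−D = 0.8889 (working shown to 4 dp, full precision carried).
The second survey: N=164, proportions 0.189, 0.1768, 0.1524, 0.189, 0.1402, 0.1524, giving 1−D = 0.8311.
Difference = |0.8889 − 0.8311| = 0.0578, i.e. 0.06 to 2 decimal places.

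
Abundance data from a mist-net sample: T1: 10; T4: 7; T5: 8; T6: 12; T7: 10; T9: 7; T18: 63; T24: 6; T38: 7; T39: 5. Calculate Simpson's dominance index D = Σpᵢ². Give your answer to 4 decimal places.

Total N = 10+7+8+12+10+7+63+6+7+5 = 135, so the proportions are 0.074074, 0.051852, 0.059259, 0.088889, 0.074074, 0.051852, 0.466667, 0.044444, 0.051852, 0.037037 (working shown to 6 dp, full precision carried).
D = 0.074074² + 0.051852² + 0.059259² + 0.088889² + 0.074074² + 0.051852² + 0.466667² + 0.044444² + 0.051852² + 0.037037² = 0.005487 + 0.002689 + 0.003512 + 0.007901 + 0.005487 + 0.002689 + 0.217778 + 0.001975 + 0.002689 + 0.001372 = 0.251578.
To 4 decimal places, D = 0.2516.

0.2516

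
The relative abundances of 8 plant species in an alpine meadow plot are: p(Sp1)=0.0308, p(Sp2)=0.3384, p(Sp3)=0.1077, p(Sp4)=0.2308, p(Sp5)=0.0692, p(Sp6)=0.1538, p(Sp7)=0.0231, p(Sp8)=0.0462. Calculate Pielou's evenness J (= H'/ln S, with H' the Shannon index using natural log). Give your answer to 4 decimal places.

0.8435

H' = −Σ pᵢ ln pᵢ = −((-0.107191) + (-0.366665) + (-0.239999) + (-0.338400) + (-0.184816) + (-0.287929) + (-0.087039) + (-0.142055)) = 1.754095 (working shown to 6 dp, full precision carried).
With S = 8 species, ln S = 2.079442, so J = 1.754095/2.079442 = 0.843541, i.e. 0.8435 to 4 decimal places.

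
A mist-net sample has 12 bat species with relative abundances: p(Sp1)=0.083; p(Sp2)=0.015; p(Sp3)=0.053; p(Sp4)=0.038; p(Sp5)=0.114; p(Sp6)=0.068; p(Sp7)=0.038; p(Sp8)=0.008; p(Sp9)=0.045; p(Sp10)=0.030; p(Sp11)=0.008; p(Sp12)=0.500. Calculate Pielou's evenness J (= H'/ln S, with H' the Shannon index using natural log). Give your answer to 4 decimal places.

H' = −Σ pᵢ ln pᵢ = −((-0.206580) + (-0.062996) + (-0.155686) + (-0.124266) + (-0.247557) + (-0.182801) + (-0.124266) + (-0.038627) + (-0.139549) + (-0.105197) + (-0.038627) + (-0.346574)) = 1.772725 (working shown to 6 dp, full precision carried).
With S = 12 species, ln S = 2.484907, so J = 1.772725/2.484907 = 0.713397, i.e. 0.7134 to 4 decimal places.

0.7134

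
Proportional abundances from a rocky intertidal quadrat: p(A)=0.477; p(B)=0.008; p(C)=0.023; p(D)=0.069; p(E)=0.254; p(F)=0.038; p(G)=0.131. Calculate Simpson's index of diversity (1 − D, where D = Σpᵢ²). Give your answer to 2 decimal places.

0.68

D = 0.477² + 0.008² + 0.023² + 0.069² + 0.254² + 0.038² + 0.131² = 0.2275 + 0.0001 + 0.0005 + 0.0048 + 0.0645 + 0.0014 + 0.0172 = 0.3160 (working shown to 4 dp, full precision carried).
So 1 − D = 0.6840, i.e. 0.68 to 2 decimal places.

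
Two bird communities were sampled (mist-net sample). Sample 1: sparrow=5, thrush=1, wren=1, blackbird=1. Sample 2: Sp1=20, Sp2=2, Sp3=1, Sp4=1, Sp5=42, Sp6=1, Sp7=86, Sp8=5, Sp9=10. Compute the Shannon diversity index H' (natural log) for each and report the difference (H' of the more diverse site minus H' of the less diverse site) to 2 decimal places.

0.29

Sample 1: N=8, proportions 0.625, 0.125, 0.125, 0.125, giving H' = 1.0735 (working shown to 4 dp, full precision carried).
Sample 2: N=168, proportions 0.119, 0.0119, 0.006, 0.006, 0.25, 0.006, 0.5119, 0.0298, 0.0595, giving H' = 1.3595.
Difference = |1.0735 − 1.3595| = 0.2860, i.e. 0.29 to 2 decimal places.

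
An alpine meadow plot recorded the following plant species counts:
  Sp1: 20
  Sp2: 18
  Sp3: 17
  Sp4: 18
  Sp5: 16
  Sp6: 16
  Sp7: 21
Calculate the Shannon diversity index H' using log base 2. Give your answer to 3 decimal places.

Total N = 20+18+17+18+16+16+21 = 126, so the proportions are 0.15873, 0.14286, 0.13492, 0.14286, 0.12698, 0.12698, 0.16667 (working shown to 5 dp, full precision carried).
Each pᵢ log₂ pᵢ term: 0.15873×(-2.65535)=-0.42148, 0.14286×(-2.80735)=-0.40105, 0.13492×(-2.88982)=-0.38990, 0.14286×(-2.80735)=-0.40105, 0.12698×(-2.97728)=-0.37807, 0.12698×(-2.97728)=-0.37807, 0.16667×(-2.58496)=-0.43083.
Sum = -2.80044, so H' = 2.800.

2.800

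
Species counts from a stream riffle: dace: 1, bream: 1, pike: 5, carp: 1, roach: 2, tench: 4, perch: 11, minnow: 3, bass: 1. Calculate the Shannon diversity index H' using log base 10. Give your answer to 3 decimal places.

0.794

Total N = 1+1+5+1+2+4+11+3+1 = 29, so the proportions are 0.03448, 0.03448, 0.17241, 0.03448, 0.06897, 0.13793, 0.37931, 0.10345, 0.03448 (working shown to 5 dp, full precision carried).
Each pᵢ log₁₀ pᵢ term: 0.03448×(-1.46240)=-0.05043, 0.03448×(-1.46240)=-0.05043, 0.17241×(-0.76343)=-0.13163, 0.03448×(-1.46240)=-0.05043, 0.06897×(-1.16137)=-0.08009, 0.13793×(-0.86034)=-0.11867, 0.37931×(-0.42101)=-0.15969, 0.10345×(-0.98528)=-0.10193, 0.03448×(-1.46240)=-0.05043.
Sum = -0.79371, so H' = 0.794.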